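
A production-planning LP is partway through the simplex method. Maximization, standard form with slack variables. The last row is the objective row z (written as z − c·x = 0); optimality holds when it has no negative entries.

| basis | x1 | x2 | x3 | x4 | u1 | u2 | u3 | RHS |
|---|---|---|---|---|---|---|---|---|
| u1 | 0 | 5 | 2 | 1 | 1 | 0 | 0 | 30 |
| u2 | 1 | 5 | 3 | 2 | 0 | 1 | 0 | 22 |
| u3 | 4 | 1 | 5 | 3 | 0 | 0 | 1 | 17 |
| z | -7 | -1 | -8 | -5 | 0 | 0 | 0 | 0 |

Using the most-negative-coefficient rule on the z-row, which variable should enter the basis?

x3

Negative z-row entries: x1: -7, x2: -1, x3: -8, x4: -5.
The most negative is -8 in column x3, so x3 enters.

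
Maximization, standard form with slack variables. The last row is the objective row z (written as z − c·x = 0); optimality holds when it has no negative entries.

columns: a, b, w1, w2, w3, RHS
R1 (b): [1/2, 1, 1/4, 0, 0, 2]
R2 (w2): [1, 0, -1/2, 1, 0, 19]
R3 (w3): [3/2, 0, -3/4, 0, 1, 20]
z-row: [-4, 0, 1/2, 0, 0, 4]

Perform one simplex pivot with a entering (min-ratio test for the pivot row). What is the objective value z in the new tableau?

20

Ratio test on column a — row 1: 2/(1/2) = 4; row 2: 19/1 = 19; row 3: 20/(3/2) = 40/3. Minimum is 4 at row 1 (b leaves); pivot element 1/2.
Pivot on row 1; the z-row RHS becomes 4 − (-4)·4 = 20.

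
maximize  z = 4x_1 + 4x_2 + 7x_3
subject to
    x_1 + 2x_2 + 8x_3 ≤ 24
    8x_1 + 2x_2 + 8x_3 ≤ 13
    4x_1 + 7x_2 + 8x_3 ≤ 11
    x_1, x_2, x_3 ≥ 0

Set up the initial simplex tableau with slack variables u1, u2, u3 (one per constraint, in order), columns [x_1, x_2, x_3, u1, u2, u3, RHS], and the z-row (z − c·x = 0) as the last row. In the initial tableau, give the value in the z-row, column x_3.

-7

The z-row carries the negated objective coefficients: the x_3 entry is -7.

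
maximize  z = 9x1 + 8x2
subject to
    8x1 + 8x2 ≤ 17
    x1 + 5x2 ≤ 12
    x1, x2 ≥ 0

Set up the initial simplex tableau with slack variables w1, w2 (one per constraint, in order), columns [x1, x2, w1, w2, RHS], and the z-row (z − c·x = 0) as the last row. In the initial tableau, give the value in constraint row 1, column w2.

Slack w2 belongs to constraint 2; its column is the unit vector e_2, so the entry in row 1 is 0.

0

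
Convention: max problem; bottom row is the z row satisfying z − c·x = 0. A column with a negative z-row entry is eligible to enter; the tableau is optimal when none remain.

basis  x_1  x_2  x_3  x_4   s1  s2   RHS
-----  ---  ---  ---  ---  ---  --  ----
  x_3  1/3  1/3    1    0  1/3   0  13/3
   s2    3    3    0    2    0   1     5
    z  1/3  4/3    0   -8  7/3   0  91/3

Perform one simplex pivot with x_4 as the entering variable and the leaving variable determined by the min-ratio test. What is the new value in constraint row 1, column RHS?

Ratio test on column x_4 — row 1: entry 0 ≤ 0; row 2: 5/2 = 5/2. Minimum is 5/2 at row 2 (s2 leaves); pivot element 2.
Divide row 2 by 2; eliminate column x_4 from the other rows.
Row 1 update in column RHS: 13/3 − 0·(5/2) = 13/3.

13/3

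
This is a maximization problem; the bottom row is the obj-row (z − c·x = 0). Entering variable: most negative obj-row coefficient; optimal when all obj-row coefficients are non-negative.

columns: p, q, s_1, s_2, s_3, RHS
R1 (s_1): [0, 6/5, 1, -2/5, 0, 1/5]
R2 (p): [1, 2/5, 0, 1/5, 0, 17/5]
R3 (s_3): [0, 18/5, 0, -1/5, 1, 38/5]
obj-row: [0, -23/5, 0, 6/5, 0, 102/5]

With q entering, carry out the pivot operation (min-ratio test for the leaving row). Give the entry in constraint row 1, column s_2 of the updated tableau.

Ratio test on column q — row 1: (1/5)/(6/5) = 1/6; row 2: (17/5)/(2/5) = 17/2; row 3: (38/5)/(18/5) = 19/9. Minimum is 1/6 at row 1 (s_1 leaves); pivot element 6/5.
Divide row 1 by 6/5; eliminate column q from the other rows.
In the new row 1, the s_2 entry is the old entry divided by the pivot: (-2/5)/(6/5) = -1/3.

-1/3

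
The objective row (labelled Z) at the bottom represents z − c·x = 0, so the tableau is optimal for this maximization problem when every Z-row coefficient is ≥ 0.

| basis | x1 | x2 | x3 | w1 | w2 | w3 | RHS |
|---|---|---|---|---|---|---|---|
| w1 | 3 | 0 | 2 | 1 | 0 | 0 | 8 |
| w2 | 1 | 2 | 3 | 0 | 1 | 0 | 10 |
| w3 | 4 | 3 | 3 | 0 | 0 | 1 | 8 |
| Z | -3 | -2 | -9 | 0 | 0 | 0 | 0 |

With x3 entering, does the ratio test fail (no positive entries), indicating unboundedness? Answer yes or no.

no

Column x3 has positive entries in row(s) 1, 2, 3, so the ratio test bounds it — not unbounded.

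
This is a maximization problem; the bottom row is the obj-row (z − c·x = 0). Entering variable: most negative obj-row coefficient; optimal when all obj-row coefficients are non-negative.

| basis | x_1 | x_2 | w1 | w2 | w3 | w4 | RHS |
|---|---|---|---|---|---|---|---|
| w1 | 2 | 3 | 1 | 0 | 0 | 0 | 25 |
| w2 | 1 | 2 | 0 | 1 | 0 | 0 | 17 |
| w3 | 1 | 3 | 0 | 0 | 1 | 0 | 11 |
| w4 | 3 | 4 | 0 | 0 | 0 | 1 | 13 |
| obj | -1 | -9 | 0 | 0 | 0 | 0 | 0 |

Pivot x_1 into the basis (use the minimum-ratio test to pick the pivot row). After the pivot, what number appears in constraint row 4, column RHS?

Ratio test on column x_1 — row 1: 25/2 = 25/2; row 2: 17/1 = 17; row 3: 11/1 = 11; row 4: 13/3 = 13/3. Minimum is 13/3 at row 4 (w4 leaves); pivot element 3.
Divide row 4 by 3; eliminate column x_1 from the other rows.
In the new row 4, the RHS entry is the old entry divided by the pivot: 13/3 = 13/3.

13/3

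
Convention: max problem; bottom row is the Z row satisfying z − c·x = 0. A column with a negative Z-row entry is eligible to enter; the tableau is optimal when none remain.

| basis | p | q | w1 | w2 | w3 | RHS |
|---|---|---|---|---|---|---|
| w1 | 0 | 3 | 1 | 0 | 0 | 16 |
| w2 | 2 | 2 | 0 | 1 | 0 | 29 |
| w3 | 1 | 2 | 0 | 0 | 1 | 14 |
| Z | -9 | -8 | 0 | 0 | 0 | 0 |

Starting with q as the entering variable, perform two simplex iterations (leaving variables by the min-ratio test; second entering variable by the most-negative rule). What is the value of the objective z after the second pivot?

218/3

Ratio test on column q — row 1: 16/3 = 16/3; row 2: 29/2 = 29/2; row 3: 14/2 = 7. Minimum is 16/3 at row 1 (w1 leaves); pivot element 3.
Pivot on row 1; the Z-row RHS becomes 0 − (-8)·(16/3) = 128/3.
Next entering variable (most negative Z-row entry -9): p.
Ratio test on column p — row 1: entry 0 ≤ 0; row 2: (55/3)/2 = 55/6; row 3: (10/3)/1 = 10/3. Minimum is 10/3 at row 3 (w3 leaves); pivot element 1.
After the second pivot the Z-row RHS is 128/3 − (-9)·(10/3) = 218/3.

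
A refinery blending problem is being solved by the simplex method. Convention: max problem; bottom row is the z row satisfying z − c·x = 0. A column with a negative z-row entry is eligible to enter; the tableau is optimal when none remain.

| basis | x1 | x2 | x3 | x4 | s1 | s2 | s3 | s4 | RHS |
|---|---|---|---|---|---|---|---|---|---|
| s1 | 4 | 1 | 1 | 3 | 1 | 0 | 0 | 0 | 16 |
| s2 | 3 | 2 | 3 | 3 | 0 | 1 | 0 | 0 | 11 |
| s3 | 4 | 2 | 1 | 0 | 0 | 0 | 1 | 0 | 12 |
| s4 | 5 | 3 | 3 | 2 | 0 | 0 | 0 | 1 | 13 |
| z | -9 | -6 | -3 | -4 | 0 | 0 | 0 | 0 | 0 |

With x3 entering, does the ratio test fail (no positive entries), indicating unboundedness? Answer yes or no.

no

Column x3 has positive entries in row(s) 1, 2, 3, 4, so the ratio test bounds it — not unbounded.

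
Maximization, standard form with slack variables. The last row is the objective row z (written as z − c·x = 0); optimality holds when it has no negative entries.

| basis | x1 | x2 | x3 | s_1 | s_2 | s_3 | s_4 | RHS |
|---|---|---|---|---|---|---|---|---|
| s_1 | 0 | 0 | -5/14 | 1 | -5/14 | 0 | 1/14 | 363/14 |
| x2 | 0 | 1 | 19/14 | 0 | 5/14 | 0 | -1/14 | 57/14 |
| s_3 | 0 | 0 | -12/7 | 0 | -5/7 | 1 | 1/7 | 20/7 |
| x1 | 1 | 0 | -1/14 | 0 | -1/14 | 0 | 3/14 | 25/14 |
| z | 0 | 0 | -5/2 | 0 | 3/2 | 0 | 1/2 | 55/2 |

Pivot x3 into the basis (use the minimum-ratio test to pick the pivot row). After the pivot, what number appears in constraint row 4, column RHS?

Ratio test on column x3 — row 1: entry -5/14 ≤ 0; row 2: (57/14)/(19/14) = 3; row 3: entry -12/7 ≤ 0; row 4: entry -1/14 ≤ 0. Minimum is 3 at row 2 (x2 leaves); pivot element 19/14.
Divide row 2 by 19/14; eliminate column x3 from the other rows.
Row 4 update in column RHS: 25/14 − (-1/14)·3 = 2.

2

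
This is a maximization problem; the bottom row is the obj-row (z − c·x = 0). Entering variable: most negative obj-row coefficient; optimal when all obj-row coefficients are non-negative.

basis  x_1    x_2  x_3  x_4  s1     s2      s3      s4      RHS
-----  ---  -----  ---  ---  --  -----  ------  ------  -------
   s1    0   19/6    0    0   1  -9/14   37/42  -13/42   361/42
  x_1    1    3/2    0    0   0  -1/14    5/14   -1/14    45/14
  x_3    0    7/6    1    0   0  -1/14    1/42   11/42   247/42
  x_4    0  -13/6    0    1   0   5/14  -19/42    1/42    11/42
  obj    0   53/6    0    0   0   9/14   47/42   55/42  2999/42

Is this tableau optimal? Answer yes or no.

yes

Every obj-row coefficient is ≥ 0, so the tableau is optimal.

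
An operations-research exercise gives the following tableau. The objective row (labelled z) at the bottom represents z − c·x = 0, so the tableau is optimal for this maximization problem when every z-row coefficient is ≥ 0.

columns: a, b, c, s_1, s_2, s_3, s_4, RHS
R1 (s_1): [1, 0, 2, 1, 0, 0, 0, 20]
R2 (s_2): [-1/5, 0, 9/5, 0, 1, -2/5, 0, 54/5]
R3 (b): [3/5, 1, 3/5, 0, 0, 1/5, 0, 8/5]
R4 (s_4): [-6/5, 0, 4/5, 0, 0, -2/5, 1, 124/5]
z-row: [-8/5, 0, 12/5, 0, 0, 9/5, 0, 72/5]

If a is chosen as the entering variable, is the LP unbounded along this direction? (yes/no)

Column a has positive entries in row(s) 1, 3, so the ratio test bounds it — not unbounded.

no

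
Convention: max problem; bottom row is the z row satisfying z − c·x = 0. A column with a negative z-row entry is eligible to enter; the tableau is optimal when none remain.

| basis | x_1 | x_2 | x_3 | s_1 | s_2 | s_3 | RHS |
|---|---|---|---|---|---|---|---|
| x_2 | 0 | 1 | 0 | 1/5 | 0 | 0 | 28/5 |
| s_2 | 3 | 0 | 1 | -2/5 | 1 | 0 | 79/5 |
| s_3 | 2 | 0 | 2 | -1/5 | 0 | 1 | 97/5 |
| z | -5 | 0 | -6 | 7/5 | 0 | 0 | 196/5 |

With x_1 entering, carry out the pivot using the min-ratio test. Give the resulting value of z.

Ratio test on column x_1 — row 1: entry 0 ≤ 0; row 2: (79/5)/3 = 79/15; row 3: (97/5)/2 = 97/10. Minimum is 79/15 at row 2 (s_2 leaves); pivot element 3.
Pivot on row 2; the z-row RHS becomes 196/5 − (-5)·(79/15) = 983/15.

983/15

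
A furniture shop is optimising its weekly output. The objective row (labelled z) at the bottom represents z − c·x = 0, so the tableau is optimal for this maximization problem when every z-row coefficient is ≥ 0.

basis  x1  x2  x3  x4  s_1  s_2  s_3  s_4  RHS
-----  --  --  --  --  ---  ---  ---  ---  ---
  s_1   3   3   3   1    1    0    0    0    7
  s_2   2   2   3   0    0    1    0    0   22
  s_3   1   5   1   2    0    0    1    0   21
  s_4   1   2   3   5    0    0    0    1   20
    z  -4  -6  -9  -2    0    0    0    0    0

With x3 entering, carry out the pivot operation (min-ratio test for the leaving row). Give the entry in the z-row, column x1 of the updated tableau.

5

Ratio test on column x3 — row 1: 7/3 = 7/3; row 2: 22/3 = 22/3; row 3: 21/1 = 21; row 4: 20/3 = 20/3. Minimum is 7/3 at row 1 (s_1 leaves); pivot element 3.
Divide row 1 by 3; eliminate column x3 from the other rows.
z-row update in column x1: -4 − (-9)·1 = 5.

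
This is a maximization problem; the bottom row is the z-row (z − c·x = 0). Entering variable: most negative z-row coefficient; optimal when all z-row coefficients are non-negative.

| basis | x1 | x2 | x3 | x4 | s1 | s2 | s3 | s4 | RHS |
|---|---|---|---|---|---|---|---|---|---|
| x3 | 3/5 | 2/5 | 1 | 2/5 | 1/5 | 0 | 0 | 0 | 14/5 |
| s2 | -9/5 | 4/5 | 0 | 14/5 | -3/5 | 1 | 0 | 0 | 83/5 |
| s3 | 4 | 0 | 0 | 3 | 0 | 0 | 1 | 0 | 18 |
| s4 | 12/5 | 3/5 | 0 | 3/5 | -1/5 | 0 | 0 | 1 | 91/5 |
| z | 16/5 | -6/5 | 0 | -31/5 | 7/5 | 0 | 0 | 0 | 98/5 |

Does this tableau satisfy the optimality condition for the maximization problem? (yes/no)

The z-row has a negative entry -31/5 in column x4, so it is not optimal.

no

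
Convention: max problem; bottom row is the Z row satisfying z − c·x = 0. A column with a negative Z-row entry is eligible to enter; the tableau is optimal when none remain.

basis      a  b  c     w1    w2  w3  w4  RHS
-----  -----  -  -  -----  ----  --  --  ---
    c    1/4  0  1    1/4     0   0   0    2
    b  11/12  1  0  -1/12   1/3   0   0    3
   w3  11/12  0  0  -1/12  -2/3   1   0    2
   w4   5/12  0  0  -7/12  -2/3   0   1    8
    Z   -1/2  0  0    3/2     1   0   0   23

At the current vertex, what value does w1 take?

w1 is not in the basis, so in the current basic feasible solution w1 = 0.

0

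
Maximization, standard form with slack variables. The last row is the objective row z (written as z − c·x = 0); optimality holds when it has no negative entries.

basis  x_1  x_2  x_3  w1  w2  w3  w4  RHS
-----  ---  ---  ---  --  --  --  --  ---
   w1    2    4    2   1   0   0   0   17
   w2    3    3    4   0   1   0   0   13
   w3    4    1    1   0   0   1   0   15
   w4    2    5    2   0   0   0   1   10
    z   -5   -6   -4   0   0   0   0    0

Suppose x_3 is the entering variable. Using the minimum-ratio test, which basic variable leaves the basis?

w2

Column x_3 entries and ratios — w1: 17/2 = 17/2; w2: 13/4 = 13/4; w3: 15/1 = 15; w4: 10/2 = 5.
Smallest ratio is 13/4 in the row of w2, so w2 leaves.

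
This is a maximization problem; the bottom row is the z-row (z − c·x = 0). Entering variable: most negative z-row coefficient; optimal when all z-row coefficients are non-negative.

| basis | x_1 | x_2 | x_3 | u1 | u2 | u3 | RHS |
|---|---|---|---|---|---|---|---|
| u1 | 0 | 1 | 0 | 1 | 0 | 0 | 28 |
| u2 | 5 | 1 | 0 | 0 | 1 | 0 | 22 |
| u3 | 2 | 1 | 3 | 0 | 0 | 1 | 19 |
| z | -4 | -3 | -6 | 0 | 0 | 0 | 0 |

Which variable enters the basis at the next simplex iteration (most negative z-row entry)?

x_3

Negative z-row entries: x_1: -4, x_2: -3, x_3: -6.
The most negative is -6 in column x_3, so x_3 enters.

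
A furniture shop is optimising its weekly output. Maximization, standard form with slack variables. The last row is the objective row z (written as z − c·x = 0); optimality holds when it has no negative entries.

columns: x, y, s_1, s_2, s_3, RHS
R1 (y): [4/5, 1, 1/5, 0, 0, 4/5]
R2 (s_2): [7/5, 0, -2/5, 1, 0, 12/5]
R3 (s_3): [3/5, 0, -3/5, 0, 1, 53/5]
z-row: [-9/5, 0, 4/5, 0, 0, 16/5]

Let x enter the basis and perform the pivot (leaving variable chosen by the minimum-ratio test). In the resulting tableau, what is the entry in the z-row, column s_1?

Ratio test on column x — row 1: (4/5)/(4/5) = 1; row 2: (12/5)/(7/5) = 12/7; row 3: (53/5)/(3/5) = 53/3. Minimum is 1 at row 1 (y leaves); pivot element 4/5.
Divide row 1 by 4/5; eliminate column x from the other rows.
z-row update in column s_1: 4/5 − (-9/5)·(1/4) = 5/4.

5/4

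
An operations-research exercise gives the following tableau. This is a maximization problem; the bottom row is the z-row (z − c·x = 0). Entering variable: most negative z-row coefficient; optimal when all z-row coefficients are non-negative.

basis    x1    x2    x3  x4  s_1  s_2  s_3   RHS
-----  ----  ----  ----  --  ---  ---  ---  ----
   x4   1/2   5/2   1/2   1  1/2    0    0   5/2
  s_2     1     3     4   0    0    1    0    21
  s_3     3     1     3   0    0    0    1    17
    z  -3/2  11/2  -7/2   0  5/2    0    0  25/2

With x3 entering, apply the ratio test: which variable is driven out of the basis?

x4

Column x3 entries and ratios — x4: (5/2)/(1/2) = 5; s_2: 21/4 = 21/4; s_3: 17/3 = 17/3.
Smallest ratio is 5 in the row of x4, so x4 leaves.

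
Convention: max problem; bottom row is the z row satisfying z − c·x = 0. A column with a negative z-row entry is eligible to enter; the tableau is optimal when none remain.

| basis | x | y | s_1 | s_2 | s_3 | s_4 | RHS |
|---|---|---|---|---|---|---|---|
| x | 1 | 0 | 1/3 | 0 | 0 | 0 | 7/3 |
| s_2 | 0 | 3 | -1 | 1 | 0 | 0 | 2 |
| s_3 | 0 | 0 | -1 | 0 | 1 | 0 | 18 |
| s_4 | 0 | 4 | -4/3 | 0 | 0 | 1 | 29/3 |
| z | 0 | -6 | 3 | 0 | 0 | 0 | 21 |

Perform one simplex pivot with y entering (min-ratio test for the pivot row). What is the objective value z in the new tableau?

25

Ratio test on column y — row 1: entry 0 ≤ 0; row 2: 2/3 = 2/3; row 3: entry 0 ≤ 0; row 4: (29/3)/4 = 29/12. Minimum is 2/3 at row 2 (s_2 leaves); pivot element 3.
Pivot on row 2; the z-row RHS becomes 21 − (-6)·(2/3) = 25.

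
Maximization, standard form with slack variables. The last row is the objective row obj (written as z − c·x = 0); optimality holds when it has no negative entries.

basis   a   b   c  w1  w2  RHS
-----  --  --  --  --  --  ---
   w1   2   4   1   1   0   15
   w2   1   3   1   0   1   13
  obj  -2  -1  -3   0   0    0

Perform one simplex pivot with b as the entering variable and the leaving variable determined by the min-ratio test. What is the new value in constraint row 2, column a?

Ratio test on column b — row 1: 15/4 = 15/4; row 2: 13/3 = 13/3. Minimum is 15/4 at row 1 (w1 leaves); pivot element 4.
Divide row 1 by 4; eliminate column b from the other rows.
Row 2 update in column a: 1 − 3·(1/2) = -1/2.

-1/2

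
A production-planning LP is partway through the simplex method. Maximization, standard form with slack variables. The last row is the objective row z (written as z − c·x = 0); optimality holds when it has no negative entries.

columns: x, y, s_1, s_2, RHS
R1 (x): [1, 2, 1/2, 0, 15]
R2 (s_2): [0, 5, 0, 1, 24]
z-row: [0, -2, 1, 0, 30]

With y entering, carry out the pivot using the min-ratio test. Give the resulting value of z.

198/5

Ratio test on column y — row 1: 15/2 = 15/2; row 2: 24/5 = 24/5. Minimum is 24/5 at row 2 (s_2 leaves); pivot element 5.
Pivot on row 2; the z-row RHS becomes 30 − (-2)·(24/5) = 198/5.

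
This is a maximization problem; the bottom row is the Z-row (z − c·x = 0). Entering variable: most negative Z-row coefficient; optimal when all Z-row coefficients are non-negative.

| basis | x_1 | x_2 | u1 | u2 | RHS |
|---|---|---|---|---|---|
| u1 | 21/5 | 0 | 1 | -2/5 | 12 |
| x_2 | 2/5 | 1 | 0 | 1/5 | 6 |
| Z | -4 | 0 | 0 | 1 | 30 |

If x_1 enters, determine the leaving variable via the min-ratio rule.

u1

Column x_1 entries and ratios — u1: 12/(21/5) = 20/7; x_2: 6/(2/5) = 15.
Smallest ratio is 20/7 in the row of u1, so u1 leaves.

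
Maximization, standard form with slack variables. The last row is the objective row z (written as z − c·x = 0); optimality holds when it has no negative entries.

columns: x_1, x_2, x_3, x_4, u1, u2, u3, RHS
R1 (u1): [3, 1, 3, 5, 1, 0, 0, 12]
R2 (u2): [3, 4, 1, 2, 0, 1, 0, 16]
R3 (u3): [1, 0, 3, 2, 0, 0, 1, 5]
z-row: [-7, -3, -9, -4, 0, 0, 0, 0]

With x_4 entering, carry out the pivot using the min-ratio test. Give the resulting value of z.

Ratio test on column x_4 — row 1: 12/5 = 12/5; row 2: 16/2 = 8; row 3: 5/2 = 5/2. Minimum is 12/5 at row 1 (u1 leaves); pivot element 5.
Pivot on row 1; the z-row RHS becomes 0 − (-4)·(12/5) = 48/5.

48/5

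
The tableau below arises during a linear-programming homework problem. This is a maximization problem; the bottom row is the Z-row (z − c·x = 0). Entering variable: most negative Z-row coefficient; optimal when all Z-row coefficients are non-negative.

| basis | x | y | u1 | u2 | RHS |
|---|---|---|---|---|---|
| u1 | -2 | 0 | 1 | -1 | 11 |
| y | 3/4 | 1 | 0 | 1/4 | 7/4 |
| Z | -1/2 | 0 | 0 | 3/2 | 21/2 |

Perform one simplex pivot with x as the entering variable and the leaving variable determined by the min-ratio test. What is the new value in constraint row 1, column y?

Ratio test on column x — row 1: entry -2 ≤ 0; row 2: (7/4)/(3/4) = 7/3. Minimum is 7/3 at row 2 (y leaves); pivot element 3/4.
Divide row 2 by 3/4; eliminate column x from the other rows.
Row 1 update in column y: 0 − (-2)·(4/3) = 8/3.

8/3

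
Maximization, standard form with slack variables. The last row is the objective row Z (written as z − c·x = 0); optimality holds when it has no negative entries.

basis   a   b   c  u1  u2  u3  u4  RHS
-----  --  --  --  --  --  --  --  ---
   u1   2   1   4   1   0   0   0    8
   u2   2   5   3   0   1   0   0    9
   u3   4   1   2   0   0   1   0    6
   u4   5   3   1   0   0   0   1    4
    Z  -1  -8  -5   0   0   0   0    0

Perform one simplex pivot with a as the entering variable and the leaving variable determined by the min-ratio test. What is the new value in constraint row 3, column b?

Ratio test on column a — row 1: 8/2 = 4; row 2: 9/2 = 9/2; row 3: 6/4 = 3/2; row 4: 4/5 = 4/5. Minimum is 4/5 at row 4 (u4 leaves); pivot element 5.
Divide row 4 by 5; eliminate column a from the other rows.
Row 3 update in column b: 1 − 4·(3/5) = -7/5.

-7/5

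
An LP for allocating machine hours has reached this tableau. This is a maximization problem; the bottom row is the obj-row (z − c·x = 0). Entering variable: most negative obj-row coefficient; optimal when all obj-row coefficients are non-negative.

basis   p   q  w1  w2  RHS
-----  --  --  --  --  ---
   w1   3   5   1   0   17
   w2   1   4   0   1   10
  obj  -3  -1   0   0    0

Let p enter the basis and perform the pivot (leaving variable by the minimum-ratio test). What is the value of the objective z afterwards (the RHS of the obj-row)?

Ratio test on column p — row 1: 17/3 = 17/3; row 2: 10/1 = 10. Minimum is 17/3 at row 1 (w1 leaves); pivot element 3.
Pivot on row 1; the obj-row RHS becomes 0 − (-3)·(17/3) = 17.

17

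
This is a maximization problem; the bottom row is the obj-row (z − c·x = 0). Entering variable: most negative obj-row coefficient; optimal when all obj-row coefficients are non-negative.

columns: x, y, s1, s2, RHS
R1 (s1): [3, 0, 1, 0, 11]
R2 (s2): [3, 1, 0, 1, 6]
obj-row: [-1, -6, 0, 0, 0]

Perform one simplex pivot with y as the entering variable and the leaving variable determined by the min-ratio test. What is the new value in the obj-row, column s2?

Ratio test on column y — row 1: entry 0 ≤ 0; row 2: 6/1 = 6. Minimum is 6 at row 2 (s2 leaves); pivot element 1.
Divide row 2 by 1; eliminate column y from the other rows.
obj-row update in column s2: 0 − (-6)·1 = 6.

6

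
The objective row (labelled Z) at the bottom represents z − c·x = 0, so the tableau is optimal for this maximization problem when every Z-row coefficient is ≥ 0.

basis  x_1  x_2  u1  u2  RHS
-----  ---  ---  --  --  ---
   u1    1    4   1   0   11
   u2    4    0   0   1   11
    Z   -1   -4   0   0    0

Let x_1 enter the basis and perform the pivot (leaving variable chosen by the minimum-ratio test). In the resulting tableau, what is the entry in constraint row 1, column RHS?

33/4

Ratio test on column x_1 — row 1: 11/1 = 11; row 2: 11/4 = 11/4. Minimum is 11/4 at row 2 (u2 leaves); pivot element 4.
Divide row 2 by 4; eliminate column x_1 from the other rows.
Row 1 update in column RHS: 11 − 1·(11/4) = 33/4.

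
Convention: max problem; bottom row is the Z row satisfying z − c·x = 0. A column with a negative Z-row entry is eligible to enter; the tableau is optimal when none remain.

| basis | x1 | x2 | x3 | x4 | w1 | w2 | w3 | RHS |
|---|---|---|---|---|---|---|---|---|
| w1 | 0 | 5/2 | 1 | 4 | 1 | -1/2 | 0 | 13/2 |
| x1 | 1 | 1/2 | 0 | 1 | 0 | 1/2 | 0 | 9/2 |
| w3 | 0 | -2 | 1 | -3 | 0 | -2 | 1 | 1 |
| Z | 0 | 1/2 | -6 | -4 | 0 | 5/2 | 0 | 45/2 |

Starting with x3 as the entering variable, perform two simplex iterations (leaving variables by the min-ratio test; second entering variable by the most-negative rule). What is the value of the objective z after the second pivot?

Ratio test on column x3 — row 1: (13/2)/1 = 13/2; row 2: entry 0 ≤ 0; row 3: 1/1 = 1. Minimum is 1 at row 3 (w3 leaves); pivot element 1.
Pivot on row 3; the Z-row RHS becomes 45/2 − (-6)·1 = 57/2.
Next entering variable (most negative Z-row entry -22): x4.
Ratio test on column x4 — row 1: (11/2)/7 = 11/14; row 2: (9/2)/1 = 9/2; row 3: entry -3 ≤ 0. Minimum is 11/14 at row 1 (w1 leaves); pivot element 7.
After the second pivot the Z-row RHS is 57/2 − (-22)·(11/14) = 641/14.

641/14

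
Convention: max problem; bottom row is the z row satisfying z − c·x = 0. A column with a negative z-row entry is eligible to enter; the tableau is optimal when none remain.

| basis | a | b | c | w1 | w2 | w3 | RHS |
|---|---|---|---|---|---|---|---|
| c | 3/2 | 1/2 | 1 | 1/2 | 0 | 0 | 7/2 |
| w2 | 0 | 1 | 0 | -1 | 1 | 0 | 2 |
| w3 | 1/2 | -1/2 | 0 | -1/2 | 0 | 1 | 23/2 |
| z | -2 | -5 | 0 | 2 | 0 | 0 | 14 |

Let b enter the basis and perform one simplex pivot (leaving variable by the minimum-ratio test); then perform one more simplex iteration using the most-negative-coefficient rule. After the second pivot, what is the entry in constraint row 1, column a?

3/2

Ratio test on column b — row 1: (7/2)/(1/2) = 7; row 2: 2/1 = 2; row 3: entry -1/2 ≤ 0. Minimum is 2 at row 2 (w2 leaves); pivot element 1.
Divide row 2 by 1; eliminate column b from the other rows.
Second iteration: most negative z-row entry is -3 in column w1, so w1 enters.
Ratio test on column w1 — row 1: (5/2)/1 = 5/2; row 2: entry -1 ≤ 0; row 3: entry -1 ≤ 0. Minimum is 5/2 at row 1 (c leaves); pivot element 1.
Divide row 1 by 1; eliminate column w1 from the other rows.
After both pivots, the entry at constraint row 1, column a is 3/2.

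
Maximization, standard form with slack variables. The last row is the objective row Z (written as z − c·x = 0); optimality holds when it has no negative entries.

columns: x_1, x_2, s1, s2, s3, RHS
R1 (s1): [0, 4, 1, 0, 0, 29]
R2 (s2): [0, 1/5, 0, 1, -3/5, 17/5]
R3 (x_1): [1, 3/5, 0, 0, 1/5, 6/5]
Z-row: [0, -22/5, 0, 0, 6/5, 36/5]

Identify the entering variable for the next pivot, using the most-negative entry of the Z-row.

Negative Z-row entries: x_2: -22/5.
The most negative is -22/5 in column x_2, so x_2 enters.

x_2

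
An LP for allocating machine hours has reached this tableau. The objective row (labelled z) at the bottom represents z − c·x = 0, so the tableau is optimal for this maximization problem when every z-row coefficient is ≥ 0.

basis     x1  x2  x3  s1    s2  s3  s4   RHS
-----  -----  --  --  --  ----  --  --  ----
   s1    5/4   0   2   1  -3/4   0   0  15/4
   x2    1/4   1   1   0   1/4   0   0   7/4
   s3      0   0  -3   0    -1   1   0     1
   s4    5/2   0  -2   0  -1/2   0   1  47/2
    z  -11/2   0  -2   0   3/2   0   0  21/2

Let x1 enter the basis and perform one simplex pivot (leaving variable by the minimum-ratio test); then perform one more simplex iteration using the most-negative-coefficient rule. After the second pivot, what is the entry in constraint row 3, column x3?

Ratio test on column x1 — row 1: (15/4)/(5/4) = 3; row 2: (7/4)/(1/4) = 7; row 3: entry 0 ≤ 0; row 4: (47/2)/(5/2) = 47/5. Minimum is 3 at row 1 (s1 leaves); pivot element 5/4.
Divide row 1 by 5/4; eliminate column x1 from the other rows.
Second iteration: most negative z-row entry is -9/5 in column s2, so s2 enters.
Ratio test on column s2 — row 1: entry -3/5 ≤ 0; row 2: 1/(2/5) = 5/2; row 3: entry -1 ≤ 0; row 4: 16/1 = 16. Minimum is 5/2 at row 2 (x2 leaves); pivot element 2/5.
Divide row 2 by 2/5; eliminate column s2 from the other rows.
After both pivots, the entry at constraint row 3, column x3 is -3/2.

-3/2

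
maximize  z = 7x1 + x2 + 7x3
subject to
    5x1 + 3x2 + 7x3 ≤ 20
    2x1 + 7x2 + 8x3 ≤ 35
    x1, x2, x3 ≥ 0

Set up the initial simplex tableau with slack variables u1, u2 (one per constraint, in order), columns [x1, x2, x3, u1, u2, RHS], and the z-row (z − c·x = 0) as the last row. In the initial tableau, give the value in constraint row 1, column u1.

Slack u1 belongs to constraint 1; its column is the unit vector e_1, so the entry in row 1 is 1.

1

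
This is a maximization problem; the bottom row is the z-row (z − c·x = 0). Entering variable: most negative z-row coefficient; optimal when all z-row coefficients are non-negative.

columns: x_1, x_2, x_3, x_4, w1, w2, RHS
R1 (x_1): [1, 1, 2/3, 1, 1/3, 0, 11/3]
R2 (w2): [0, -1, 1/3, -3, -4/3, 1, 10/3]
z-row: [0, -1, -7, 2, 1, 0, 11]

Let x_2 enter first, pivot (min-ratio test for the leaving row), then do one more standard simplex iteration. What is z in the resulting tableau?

Ratio test on column x_2 — row 1: (11/3)/1 = 11/3; row 2: entry -1 ≤ 0. Minimum is 11/3 at row 1 (x_1 leaves); pivot element 1.
Pivot on row 1; the z-row RHS becomes 11 − (-1)·(11/3) = 44/3.
Next entering variable (most negative z-row entry -19/3): x_3.
Ratio test on column x_3 — row 1: (11/3)/(2/3) = 11/2; row 2: 7/1 = 7. Minimum is 11/2 at row 1 (x_2 leaves); pivot element 2/3.
After the second pivot the z-row RHS is 44/3 − (-19/3)·(11/2) = 99/2.

99/2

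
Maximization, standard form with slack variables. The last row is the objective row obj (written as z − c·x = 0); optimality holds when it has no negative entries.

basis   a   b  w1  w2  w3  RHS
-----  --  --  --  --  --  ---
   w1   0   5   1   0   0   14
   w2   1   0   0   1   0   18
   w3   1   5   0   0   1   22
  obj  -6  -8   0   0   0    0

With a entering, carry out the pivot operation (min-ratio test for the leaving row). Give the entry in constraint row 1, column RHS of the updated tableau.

Ratio test on column a — row 1: entry 0 ≤ 0; row 2: 18/1 = 18; row 3: 22/1 = 22. Minimum is 18 at row 2 (w2 leaves); pivot element 1.
Divide row 2 by 1; eliminate column a from the other rows.
Row 1 update in column RHS: 14 − 0·18 = 14.

14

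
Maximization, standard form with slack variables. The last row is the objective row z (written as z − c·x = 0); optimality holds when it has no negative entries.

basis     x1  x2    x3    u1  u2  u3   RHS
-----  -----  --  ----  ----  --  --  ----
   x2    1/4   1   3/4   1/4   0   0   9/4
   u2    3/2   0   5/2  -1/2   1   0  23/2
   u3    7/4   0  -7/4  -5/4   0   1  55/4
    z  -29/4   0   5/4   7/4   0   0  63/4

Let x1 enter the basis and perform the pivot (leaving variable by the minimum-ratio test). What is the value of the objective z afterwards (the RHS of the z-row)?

214/3

Ratio test on column x1 — row 1: (9/4)/(1/4) = 9; row 2: (23/2)/(3/2) = 23/3; row 3: (55/4)/(7/4) = 55/7. Minimum is 23/3 at row 2 (u2 leaves); pivot element 3/2.
Pivot on row 2; the z-row RHS becomes 63/4 − (-29/4)·(23/3) = 214/3.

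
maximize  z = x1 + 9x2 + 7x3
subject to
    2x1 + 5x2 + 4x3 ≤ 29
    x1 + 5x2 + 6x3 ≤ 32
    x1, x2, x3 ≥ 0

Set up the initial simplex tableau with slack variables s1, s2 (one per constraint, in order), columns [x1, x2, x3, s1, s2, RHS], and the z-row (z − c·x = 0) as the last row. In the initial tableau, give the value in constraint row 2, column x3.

6

Constraint 2 has coefficient 6 on x3.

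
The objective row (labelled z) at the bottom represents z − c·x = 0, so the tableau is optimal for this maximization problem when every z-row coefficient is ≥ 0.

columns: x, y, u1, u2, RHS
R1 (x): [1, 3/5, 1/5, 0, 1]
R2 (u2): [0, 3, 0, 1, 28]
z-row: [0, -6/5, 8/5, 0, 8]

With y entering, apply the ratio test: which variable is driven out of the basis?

x

Column y entries and ratios — x: 1/(3/5) = 5/3; u2: 28/3 = 28/3.
Smallest ratio is 5/3 in the row of x, so x leaves.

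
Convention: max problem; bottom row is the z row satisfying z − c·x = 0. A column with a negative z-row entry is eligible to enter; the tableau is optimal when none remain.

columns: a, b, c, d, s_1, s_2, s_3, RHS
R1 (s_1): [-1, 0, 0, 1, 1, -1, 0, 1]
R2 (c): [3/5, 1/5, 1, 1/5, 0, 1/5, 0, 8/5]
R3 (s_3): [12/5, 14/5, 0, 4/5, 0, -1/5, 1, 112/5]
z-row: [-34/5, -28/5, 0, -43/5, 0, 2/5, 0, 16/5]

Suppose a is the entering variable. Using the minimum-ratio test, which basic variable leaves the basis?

c

Column a entries and ratios — s_1: -1 ≤ 0, skip; c: (8/5)/(3/5) = 8/3; s_3: (112/5)/(12/5) = 28/3.
Smallest ratio is 8/3 in the row of c, so c leaves.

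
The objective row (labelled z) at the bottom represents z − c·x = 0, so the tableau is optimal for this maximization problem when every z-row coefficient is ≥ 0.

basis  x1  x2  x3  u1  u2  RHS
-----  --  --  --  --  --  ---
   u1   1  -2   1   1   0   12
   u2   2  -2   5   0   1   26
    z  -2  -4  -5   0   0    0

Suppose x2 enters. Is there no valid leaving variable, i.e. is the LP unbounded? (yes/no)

Every constraint-row entry in column x2 is ≤ 0, so increasing x2 is unbounded.

yes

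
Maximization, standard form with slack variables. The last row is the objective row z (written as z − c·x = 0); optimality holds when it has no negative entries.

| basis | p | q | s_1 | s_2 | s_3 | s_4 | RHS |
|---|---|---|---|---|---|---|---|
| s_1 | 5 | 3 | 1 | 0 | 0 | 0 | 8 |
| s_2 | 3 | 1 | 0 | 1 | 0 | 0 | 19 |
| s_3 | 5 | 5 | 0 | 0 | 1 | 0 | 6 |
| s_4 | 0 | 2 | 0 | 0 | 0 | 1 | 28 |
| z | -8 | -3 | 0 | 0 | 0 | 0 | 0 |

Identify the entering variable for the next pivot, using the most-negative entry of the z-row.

Negative z-row entries: p: -8, q: -3.
The most negative is -8 in column p, so p enters.

p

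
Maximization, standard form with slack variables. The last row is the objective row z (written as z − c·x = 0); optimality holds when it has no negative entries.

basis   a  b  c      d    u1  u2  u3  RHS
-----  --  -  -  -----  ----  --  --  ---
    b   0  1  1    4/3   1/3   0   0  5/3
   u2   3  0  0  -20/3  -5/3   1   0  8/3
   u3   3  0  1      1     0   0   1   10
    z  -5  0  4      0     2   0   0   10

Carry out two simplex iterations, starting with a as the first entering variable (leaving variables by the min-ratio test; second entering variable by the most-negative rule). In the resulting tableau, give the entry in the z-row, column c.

376/69

Ratio test on column a — row 1: entry 0 ≤ 0; row 2: (8/3)/3 = 8/9; row 3: 10/3 = 10/3. Minimum is 8/9 at row 2 (u2 leaves); pivot element 3.
Divide row 2 by 3; eliminate column a from the other rows.
Second iteration: most negative z-row entry is -100/9 in column d, so d enters.
Ratio test on column d — row 1: (5/3)/(4/3) = 5/4; row 2: entry -20/9 ≤ 0; row 3: (22/3)/(23/3) = 22/23. Minimum is 22/23 at row 3 (u3 leaves); pivot element 23/3.
Divide row 3 by 23/3; eliminate column d from the other rows.
After both pivots, the entry at the z-row, column c is 376/69.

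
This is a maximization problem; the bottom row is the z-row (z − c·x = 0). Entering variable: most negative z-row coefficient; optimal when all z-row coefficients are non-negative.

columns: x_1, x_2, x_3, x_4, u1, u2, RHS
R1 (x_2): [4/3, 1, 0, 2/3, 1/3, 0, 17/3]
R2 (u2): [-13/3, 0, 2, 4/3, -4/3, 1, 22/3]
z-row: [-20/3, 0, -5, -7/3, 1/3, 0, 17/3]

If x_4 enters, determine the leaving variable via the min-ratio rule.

Column x_4 entries and ratios — x_2: (17/3)/(2/3) = 17/2; u2: (22/3)/(4/3) = 11/2.
Smallest ratio is 11/2 in the row of u2, so u2 leaves.

u2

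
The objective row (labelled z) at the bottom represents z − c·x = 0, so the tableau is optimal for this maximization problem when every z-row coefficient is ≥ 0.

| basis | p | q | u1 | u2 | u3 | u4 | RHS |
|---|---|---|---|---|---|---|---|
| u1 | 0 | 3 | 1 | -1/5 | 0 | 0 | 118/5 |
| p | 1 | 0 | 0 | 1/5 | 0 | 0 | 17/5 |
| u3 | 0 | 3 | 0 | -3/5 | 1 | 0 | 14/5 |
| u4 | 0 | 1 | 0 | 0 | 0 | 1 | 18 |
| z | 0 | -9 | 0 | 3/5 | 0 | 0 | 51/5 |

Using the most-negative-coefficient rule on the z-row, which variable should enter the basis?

q

Negative z-row entries: q: -9.
The most negative is -9 in column q, so q enters.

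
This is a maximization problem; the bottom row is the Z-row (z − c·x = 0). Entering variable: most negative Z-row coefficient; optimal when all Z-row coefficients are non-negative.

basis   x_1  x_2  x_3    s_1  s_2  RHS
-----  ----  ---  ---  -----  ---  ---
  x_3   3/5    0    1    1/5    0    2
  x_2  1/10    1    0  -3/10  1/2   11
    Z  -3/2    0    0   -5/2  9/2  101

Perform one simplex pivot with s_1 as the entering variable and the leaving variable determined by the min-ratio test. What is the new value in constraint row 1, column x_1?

3

Ratio test on column s_1 — row 1: 2/(1/5) = 10; row 2: entry -3/10 ≤ 0. Minimum is 10 at row 1 (x_3 leaves); pivot element 1/5.
Divide row 1 by 1/5; eliminate column s_1 from the other rows.
In the new row 1, the x_1 entry is the old entry divided by the pivot: (3/5)/(1/5) = 3.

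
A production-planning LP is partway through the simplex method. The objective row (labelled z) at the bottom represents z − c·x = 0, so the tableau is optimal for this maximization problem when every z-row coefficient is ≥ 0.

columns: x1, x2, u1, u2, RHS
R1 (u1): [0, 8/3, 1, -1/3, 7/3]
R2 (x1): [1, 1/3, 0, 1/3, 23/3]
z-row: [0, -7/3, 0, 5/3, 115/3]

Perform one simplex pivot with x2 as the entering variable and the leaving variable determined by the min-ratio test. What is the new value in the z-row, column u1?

7/8

Ratio test on column x2 — row 1: (7/3)/(8/3) = 7/8; row 2: (23/3)/(1/3) = 23. Minimum is 7/8 at row 1 (u1 leaves); pivot element 8/3.
Divide row 1 by 8/3; eliminate column x2 from the other rows.
z-row update in column u1: 0 − (-7/3)·(3/8) = 7/8.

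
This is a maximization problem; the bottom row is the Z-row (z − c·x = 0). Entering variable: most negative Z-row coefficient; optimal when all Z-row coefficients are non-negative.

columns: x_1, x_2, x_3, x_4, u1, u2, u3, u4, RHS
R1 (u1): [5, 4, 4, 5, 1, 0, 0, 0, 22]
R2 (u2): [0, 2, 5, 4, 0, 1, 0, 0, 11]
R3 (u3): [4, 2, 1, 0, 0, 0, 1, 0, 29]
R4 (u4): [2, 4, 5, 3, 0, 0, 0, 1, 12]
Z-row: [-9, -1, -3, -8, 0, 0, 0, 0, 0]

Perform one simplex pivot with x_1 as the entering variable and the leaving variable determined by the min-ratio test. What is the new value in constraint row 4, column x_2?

Ratio test on column x_1 — row 1: 22/5 = 22/5; row 2: entry 0 ≤ 0; row 3: 29/4 = 29/4; row 4: 12/2 = 6. Minimum is 22/5 at row 1 (u1 leaves); pivot element 5.
Divide row 1 by 5; eliminate column x_1 from the other rows.
Row 4 update in column x_2: 4 − 2·(4/5) = 12/5.

12/5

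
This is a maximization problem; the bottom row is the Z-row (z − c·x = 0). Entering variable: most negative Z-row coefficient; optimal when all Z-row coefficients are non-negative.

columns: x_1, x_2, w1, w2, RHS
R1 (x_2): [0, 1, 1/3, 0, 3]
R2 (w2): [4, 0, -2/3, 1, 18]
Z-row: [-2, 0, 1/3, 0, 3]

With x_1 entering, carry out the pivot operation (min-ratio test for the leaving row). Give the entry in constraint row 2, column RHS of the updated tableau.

Ratio test on column x_1 — row 1: entry 0 ≤ 0; row 2: 18/4 = 9/2. Minimum is 9/2 at row 2 (w2 leaves); pivot element 4.
Divide row 2 by 4; eliminate column x_1 from the other rows.
In the new row 2, the RHS entry is the old entry divided by the pivot: 18/4 = 9/2.

9/2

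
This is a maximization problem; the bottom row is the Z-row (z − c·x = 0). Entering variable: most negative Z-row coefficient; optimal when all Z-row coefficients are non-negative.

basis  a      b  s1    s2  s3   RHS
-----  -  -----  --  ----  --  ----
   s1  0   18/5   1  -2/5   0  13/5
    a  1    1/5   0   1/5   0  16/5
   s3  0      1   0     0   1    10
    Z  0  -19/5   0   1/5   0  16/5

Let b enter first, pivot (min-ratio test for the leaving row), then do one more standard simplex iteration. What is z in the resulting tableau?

Ratio test on column b — row 1: (13/5)/(18/5) = 13/18; row 2: (16/5)/(1/5) = 16; row 3: 10/1 = 10. Minimum is 13/18 at row 1 (s1 leaves); pivot element 18/5.
Pivot on row 1; the Z-row RHS becomes 16/5 − (-19/5)·(13/18) = 107/18.
Next entering variable (most negative Z-row entry -2/9): s2.
Ratio test on column s2 — row 1: entry -1/9 ≤ 0; row 2: (55/18)/(2/9) = 55/4; row 3: (167/18)/(1/9) = 167/2. Minimum is 55/4 at row 2 (a leaves); pivot element 2/9.
After the second pivot the Z-row RHS is 107/18 − (-2/9)·(55/4) = 9.

9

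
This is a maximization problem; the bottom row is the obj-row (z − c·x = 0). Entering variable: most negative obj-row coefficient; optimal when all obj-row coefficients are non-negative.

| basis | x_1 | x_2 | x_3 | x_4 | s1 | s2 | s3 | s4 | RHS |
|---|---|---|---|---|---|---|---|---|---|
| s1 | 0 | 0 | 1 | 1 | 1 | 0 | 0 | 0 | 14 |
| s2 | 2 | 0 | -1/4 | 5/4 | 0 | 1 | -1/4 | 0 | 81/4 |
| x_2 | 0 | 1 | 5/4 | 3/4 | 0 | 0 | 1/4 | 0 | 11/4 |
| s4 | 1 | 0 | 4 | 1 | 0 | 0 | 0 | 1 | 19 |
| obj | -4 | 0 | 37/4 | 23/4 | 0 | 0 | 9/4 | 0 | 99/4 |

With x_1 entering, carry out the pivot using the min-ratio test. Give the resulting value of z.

Ratio test on column x_1 — row 1: entry 0 ≤ 0; row 2: (81/4)/2 = 81/8; row 3: entry 0 ≤ 0; row 4: 19/1 = 19. Minimum is 81/8 at row 2 (s2 leaves); pivot element 2.
Pivot on row 2; the obj-row RHS becomes 99/4 − (-4)·(81/8) = 261/4.

261/4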